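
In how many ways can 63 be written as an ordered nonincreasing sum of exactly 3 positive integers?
p(63, 3 parts) = 331

Partitions of n into exactly k parts are in bijection with partitions of n − k into at most k parts (subtract 1 from each part). So p(63, exactly 3) = p(60, parts ≤ 3). Computing via the recurrence p(m, j) = p(m, j−1) + p(m−j, j) gives 331.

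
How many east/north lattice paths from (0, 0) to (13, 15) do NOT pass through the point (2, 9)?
Number of paths = 36761480

Total paths from (0, 0) to (13, 15): C(28, 13) = 37442160. Paths through (2, 9): (paths (0, 0) → (2, 9)) × (paths (2, 9) → (13, 15)) = C(11, 2) · C(17, 11) = 55 · 12376 = 680680. Avoidance count = 37442160 − 680680 = 36761480.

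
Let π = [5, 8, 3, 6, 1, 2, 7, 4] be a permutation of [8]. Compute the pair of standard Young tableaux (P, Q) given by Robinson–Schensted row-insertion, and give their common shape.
P = [1, 2, 4] / [3, 6, 7] / [5, 8];  Q = [1, 2, 7] / [3, 4, 8] / [5, 6];  common shape = (3, 3, 2)

Row-insert the values π_1, π_2, … into P one at a time, bumping the leftmost entry strictly greater than the inserted value down to the next row. The recording tableau Q records, in position (i, j), the step at which that cell was added to P.
  Insert 5 (step 1): P = [5];  Q = [1]
  Insert 8 (step 2): P = [5, 8];  Q = [1, 2]
  Insert 3 (step 3): P = [3, 8] / [5];  Q = [1, 2] / [3]
  Insert 6 (step 4): P = [3, 6] / [5, 8];  Q = [1, 2] / [3, 4]
  Insert 1 (step 5): P = [1, 6] / [3, 8] / [5];  Q = [1, 2] / [3, 4] / [5]
  Insert 2 (step 6): P = [1, 2] / [3, 6] / [5, 8];  Q = [1, 2] / [3, 4] / [5, 6]
  Insert 7 (step 7): P = [1, 2, 7] / [3, 6] / [5, 8];  Q = [1, 2, 7] / [3, 4] / [5, 6]
  Insert 4 (step 8): P = [1, 2, 4] / [3, 6, 7] / [5, 8];  Q = [1, 2, 7] / [3, 4, 8] / [5, 6]
Final shape: (3, 3, 2).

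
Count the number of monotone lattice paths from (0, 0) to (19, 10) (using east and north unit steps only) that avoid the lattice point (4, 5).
Number of paths = 18076506

Total paths from (0, 0) to (19, 10): C(29, 19) = 20030010. Paths through (4, 5): (paths (0, 0) → (4, 5)) × (paths (4, 5) → (19, 10)) = C(9, 4) · C(20, 15) = 126 · 15504 = 1953504. Avoidance count = 20030010 − 1953504 = 18076506.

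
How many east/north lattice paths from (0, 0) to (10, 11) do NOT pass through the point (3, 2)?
Number of paths = 238316

Total paths from (0, 0) to (10, 11): C(21, 10) = 352716. Paths through (3, 2): (paths (0, 0) → (3, 2)) × (paths (3, 2) → (10, 11)) = C(5, 3) · C(16, 7) = 10 · 11440 = 114400. Avoidance count = 352716 − 114400 = 238316.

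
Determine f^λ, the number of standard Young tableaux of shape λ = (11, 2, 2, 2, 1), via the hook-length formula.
# SYT of shape (11, 2, 2, 2, 1) = 251328

Hook-length formula: f^λ = n! / Π hook(c), product over all cells c of the Young diagram. For λ = (11, 2, 2, 2, 1), n = 18 boxes. Hook lengths by row (left-to-right, top-to-bottom): [15, 13, 9, 8, 7, 6, 5, 4, 3, 2, 1]; [5, 3]; [4, 2]; [3, 1]; [1]. Product of hooks = 25474176000. So f^λ = 18! / 25474176000 = 6402373705728000 / 25474176000 = 251328.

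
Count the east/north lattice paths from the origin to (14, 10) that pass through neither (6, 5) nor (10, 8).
Number of paths = 952842

Inclusion–exclusion. Total paths: C(24, 14) = 1961256. Through P₁: C(11, 6)·C(13, 8) = 594594. Through P₂: C(18, 10)·C(6, 4) = 656370. Since P₁ is strictly southwest of P₂, a monotone path through both must visit P₁ then P₂; paths through both = C(11, 6)·C(7, 4)·C(6, 4) = 242550. Avoid both = 1961256 − 594594 − 656370 + 242550 = 952842.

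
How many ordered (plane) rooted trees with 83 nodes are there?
C_82 = 17526585015616776834735140517915655636396234280

These ordered rooted trees are counted by the Catalan number C_n = (1/(n + 1)) · C(2n, n). For n = 82: C_82 = (1/83) · C(164, 82) = 1454706556296192477283016662986999417820887445240/83 = 17526585015616776834735140517915655636396234280.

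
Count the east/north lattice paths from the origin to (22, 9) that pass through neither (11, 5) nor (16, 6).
Number of paths = 10131735

Inclusion–exclusion. Total paths: C(31, 22) = 20160075. Through P₁: C(16, 11)·C(15, 11) = 5962320. Through P₂: C(22, 16)·C(9, 6) = 6267492. Since P₁ is strictly southwest of P₂, a monotone path through both must visit P₁ then P₂; paths through both = C(16, 11)·C(6, 5)·C(9, 6) = 2201472. Avoid both = 20160075 − 5962320 − 6267492 + 2201472 = 10131735.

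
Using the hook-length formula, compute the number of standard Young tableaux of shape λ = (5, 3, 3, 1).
# SYT of shape (5, 3, 3, 1) = 4158

Hook-length formula: f^λ = n! / Π hook(c), product over all cells c of the Young diagram. For λ = (5, 3, 3, 1), n = 12 boxes. Hook lengths by row (left-to-right, top-to-bottom): [8, 6, 5, 2, 1]; [5, 3, 2]; [4, 2, 1]; [1]. Product of hooks = 115200. So f^λ = 12! / 115200 = 479001600 / 115200 = 4158.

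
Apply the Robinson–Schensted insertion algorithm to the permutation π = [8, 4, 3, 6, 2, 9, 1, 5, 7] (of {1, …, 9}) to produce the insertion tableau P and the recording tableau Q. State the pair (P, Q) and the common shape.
P = [1, 5, 7] / [2, 6, 9] / [3] / [4] / [8];  Q = [1, 4, 6] / [2, 8, 9] / [3] / [5] / [7];  common shape = (3, 3, 1, 1, 1)

Row-insert the values π_1, π_2, … into P one at a time, bumping the leftmost entry strictly greater than the inserted value down to the next row. The recording tableau Q records, in position (i, j), the step at which that cell was added to P.
  Insert 8 (step 1): P = [8];  Q = [1]
  Insert 4 (step 2): P = [4] / [8];  Q = [1] / [2]
  Insert 3 (step 3): P = [3] / [4] / [8];  Q = [1] / [2] / [3]
  Insert 6 (step 4): P = [3, 6] / [4] / [8];  Q = [1, 4] / [2] / [3]
  Insert 2 (step 5): P = [2, 6] / [3] / [4] / [8];  Q = [1, 4] / [2] / [3] / [5]
  Insert 9 (step 6): P = [2, 6, 9] / [3] / [4] / [8];  Q = [1, 4, 6] / [2] / [3] / [5]
  Insert 1 (step 7): P = [1, 6, 9] / [2] / [3] / [4] / [8];  Q = [1, 4, 6] / [2] / [3] / [5] / [7]
  Insert 5 (step 8): P = [1, 5, 9] / [2, 6] / [3] / [4] / [8];  Q = [1, 4, 6] / [2, 8] / [3] / [5] / [7]
  Insert 7 (step 9): P = [1, 5, 7] / [2, 6, 9] / [3] / [4] / [8];  Q = [1, 4, 6] / [2, 8, 9] / [3] / [5] / [7]
Final shape: (3, 3, 1, 1, 1).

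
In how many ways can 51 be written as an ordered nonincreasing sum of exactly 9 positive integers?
p(51, 9 parts) = 17354

Partitions of n into exactly k parts are in bijection with partitions of n − k into at most k parts (subtract 1 from each part). So p(51, exactly 9) = p(42, parts ≤ 9). Computing via the recurrence p(m, j) = p(m, j−1) + p(m−j, j) gives 17354.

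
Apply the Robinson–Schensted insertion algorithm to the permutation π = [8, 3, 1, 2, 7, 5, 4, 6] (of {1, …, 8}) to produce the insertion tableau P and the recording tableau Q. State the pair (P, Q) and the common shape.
P = [1, 2, 4, 6] / [3, 5] / [7] / [8];  Q = [1, 4, 5, 8] / [2, 6] / [3] / [7];  common shape = (4, 2, 1, 1)

Row-insert the values π_1, π_2, … into P one at a time, bumping the leftmost entry strictly greater than the inserted value down to the next row. The recording tableau Q records, in position (i, j), the step at which that cell was added to P.
  Insert 8 (step 1): P = [8];  Q = [1]
  Insert 3 (step 2): P = [3] / [8];  Q = [1] / [2]
  Insert 1 (step 3): P = [1] / [3] / [8];  Q = [1] / [2] / [3]
  Insert 2 (step 4): P = [1, 2] / [3] / [8];  Q = [1, 4] / [2] / [3]
  Insert 7 (step 5): P = [1, 2, 7] / [3] / [8];  Q = [1, 4, 5] / [2] / [3]
  Insert 5 (step 6): P = [1, 2, 5] / [3, 7] / [8];  Q = [1, 4, 5] / [2, 6] / [3]
  Insert 4 (step 7): P = [1, 2, 4] / [3, 5] / [7] / [8];  Q = [1, 4, 5] / [2, 6] / [3] / [7]
  Insert 6 (step 8): P = [1, 2, 4, 6] / [3, 5] / [7] / [8];  Q = [1, 4, 5, 8] / [2, 6] / [3] / [7]
Final shape: (4, 2, 1, 1).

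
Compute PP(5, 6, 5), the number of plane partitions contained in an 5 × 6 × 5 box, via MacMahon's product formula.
PP(5, 6, 5) = 3184461423

Evaluate the triple product over i = 1..5, j = 1..6, k = 1..5. The factors are (2/1) · (3/2) · (4/3) · (5/4) · (6/5) · (3/2) · (4/3) · (5/4) · … (150 factors total). The numerators and denominators telescope so the product is an integer; carrying out the multiplication exactly gives PP(5, 6, 5) = 3184461423.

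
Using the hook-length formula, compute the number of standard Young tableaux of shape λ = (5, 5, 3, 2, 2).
# SYT of shape (5, 5, 3, 2, 2) = 1531530

Hook-length formula: f^λ = n! / Π hook(c), product over all cells c of the Young diagram. For λ = (5, 5, 3, 2, 2), n = 17 boxes. Hook lengths by row (left-to-right, top-to-bottom): [9, 8, 5, 3, 2]; [8, 7, 4, 2, 1]; [5, 4, 1]; [3, 2]; [2, 1]. Product of hooks = 232243200. So f^λ = 17! / 232243200 = 355687428096000 / 232243200 = 1531530.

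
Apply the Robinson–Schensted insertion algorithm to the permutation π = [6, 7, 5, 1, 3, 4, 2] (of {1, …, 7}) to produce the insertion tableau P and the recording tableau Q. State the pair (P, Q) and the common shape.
P = [1, 2, 4] / [3, 7] / [5] / [6];  Q = [1, 2, 6] / [3, 5] / [4] / [7];  common shape = (3, 2, 1, 1)

Row-insert the values π_1, π_2, … into P one at a time, bumping the leftmost entry strictly greater than the inserted value down to the next row. The recording tableau Q records, in position (i, j), the step at which that cell was added to P.
  Insert 6 (step 1): P = [6];  Q = [1]
  Insert 7 (step 2): P = [6, 7];  Q = [1, 2]
  Insert 5 (step 3): P = [5, 7] / [6];  Q = [1, 2] / [3]
  Insert 1 (step 4): P = [1, 7] / [5] / [6];  Q = [1, 2] / [3] / [4]
  Insert 3 (step 5): P = [1, 3] / [5, 7] / [6];  Q = [1, 2] / [3, 5] / [4]
  Insert 4 (step 6): P = [1, 3, 4] / [5, 7] / [6];  Q = [1, 2, 6] / [3, 5] / [4]
  Insert 2 (step 7): P = [1, 2, 4] / [3, 7] / [5] / [6];  Q = [1, 2, 6] / [3, 5] / [4] / [7]
Final shape: (3, 2, 1, 1).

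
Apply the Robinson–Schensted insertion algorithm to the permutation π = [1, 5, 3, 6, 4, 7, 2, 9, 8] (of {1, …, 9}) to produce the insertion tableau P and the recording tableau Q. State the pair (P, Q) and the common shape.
P = [1, 2, 4, 7, 8] / [3, 6, 9] / [5];  Q = [1, 2, 4, 6, 8] / [3, 5, 9] / [7];  common shape = (5, 3, 1)

Row-insert the values π_1, π_2, … into P one at a time, bumping the leftmost entry strictly greater than the inserted value down to the next row. The recording tableau Q records, in position (i, j), the step at which that cell was added to P.
  Insert 1 (step 1): P = [1];  Q = [1]
  Insert 5 (step 2): P = [1, 5];  Q = [1, 2]
  Insert 3 (step 3): P = [1, 3] / [5];  Q = [1, 2] / [3]
  Insert 6 (step 4): P = [1, 3, 6] / [5];  Q = [1, 2, 4] / [3]
  Insert 4 (step 5): P = [1, 3, 4] / [5, 6];  Q = [1, 2, 4] / [3, 5]
  Insert 7 (step 6): P = [1, 3, 4, 7] / [5, 6];  Q = [1, 2, 4, 6] / [3, 5]
  Insert 2 (step 7): P = [1, 2, 4, 7] / [3, 6] / [5];  Q = [1, 2, 4, 6] / [3, 5] / [7]
  Insert 9 (step 8): P = [1, 2, 4, 7, 9] / [3, 6] / [5];  Q = [1, 2, 4, 6, 8] / [3, 5] / [7]
  Insert 8 (step 9): P = [1, 2, 4, 7, 8] / [3, 6, 9] / [5];  Q = [1, 2, 4, 6, 8] / [3, 5, 9] / [7]
Final shape: (5, 3, 1).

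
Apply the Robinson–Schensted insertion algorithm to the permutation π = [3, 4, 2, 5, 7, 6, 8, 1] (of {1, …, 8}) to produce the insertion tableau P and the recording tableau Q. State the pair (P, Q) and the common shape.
P = [1, 4, 5, 6, 8] / [2, 7] / [3];  Q = [1, 2, 4, 5, 7] / [3, 6] / [8];  common shape = (5, 2, 1)

Row-insert the values π_1, π_2, … into P one at a time, bumping the leftmost entry strictly greater than the inserted value down to the next row. The recording tableau Q records, in position (i, j), the step at which that cell was added to P.
  Insert 3 (step 1): P = [3];  Q = [1]
  Insert 4 (step 2): P = [3, 4];  Q = [1, 2]
  Insert 2 (step 3): P = [2, 4] / [3];  Q = [1, 2] / [3]
  Insert 5 (step 4): P = [2, 4, 5] / [3];  Q = [1, 2, 4] / [3]
  Insert 7 (step 5): P = [2, 4, 5, 7] / [3];  Q = [1, 2, 4, 5] / [3]
  Insert 6 (step 6): P = [2, 4, 5, 6] / [3, 7];  Q = [1, 2, 4, 5] / [3, 6]
  Insert 8 (step 7): P = [2, 4, 5, 6, 8] / [3, 7];  Q = [1, 2, 4, 5, 7] / [3, 6]
  Insert 1 (step 8): P = [1, 4, 5, 6, 8] / [2, 7] / [3];  Q = [1, 2, 4, 5, 7] / [3, 6] / [8]
Final shape: (5, 2, 1).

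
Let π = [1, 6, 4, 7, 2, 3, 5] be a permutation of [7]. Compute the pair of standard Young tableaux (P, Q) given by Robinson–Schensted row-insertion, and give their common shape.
P = [1, 2, 3, 5] / [4, 7] / [6];  Q = [1, 2, 4, 7] / [3, 6] / [5];  common shape = (4, 2, 1)

Row-insert the values π_1, π_2, … into P one at a time, bumping the leftmost entry strictly greater than the inserted value down to the next row. The recording tableau Q records, in position (i, j), the step at which that cell was added to P.
  Insert 1 (step 1): P = [1];  Q = [1]
  Insert 6 (step 2): P = [1, 6];  Q = [1, 2]
  Insert 4 (step 3): P = [1, 4] / [6];  Q = [1, 2] / [3]
  Insert 7 (step 4): P = [1, 4, 7] / [6];  Q = [1, 2, 4] / [3]
  Insert 2 (step 5): P = [1, 2, 7] / [4] / [6];  Q = [1, 2, 4] / [3] / [5]
  Insert 3 (step 6): P = [1, 2, 3] / [4, 7] / [6];  Q = [1, 2, 4] / [3, 6] / [5]
  Insert 5 (step 7): P = [1, 2, 3, 5] / [4, 7] / [6];  Q = [1, 2, 4, 7] / [3, 6] / [5]
Final shape: (4, 2, 1).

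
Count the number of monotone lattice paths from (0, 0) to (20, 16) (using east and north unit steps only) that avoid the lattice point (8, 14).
Number of paths = 7278773040

Total paths from (0, 0) to (20, 16): C(36, 20) = 7307872110. Paths through (8, 14): (paths (0, 0) → (8, 14)) × (paths (8, 14) → (20, 16)) = C(22, 8) · C(14, 12) = 319770 · 91 = 29099070. Avoidance count = 7307872110 − 29099070 = 7278773040.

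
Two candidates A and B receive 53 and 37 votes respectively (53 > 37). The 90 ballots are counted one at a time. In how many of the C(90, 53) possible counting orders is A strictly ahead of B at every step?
Strict-lead orderings = 4489026076872540086469696

Total orderings of the 90 votes with 53 for A: C(90, 53) = 25250771682408037986392040. By the Bertrand ballot formula (Cycle Lemma / reflection principle), the number of orderings in which A is strictly ahead of B throughout is (p − q)/(p + q) · C(p + q, p) = (53 − 37)/(53 + 37) · 25250771682408037986392040 = 4489026076872540086469696.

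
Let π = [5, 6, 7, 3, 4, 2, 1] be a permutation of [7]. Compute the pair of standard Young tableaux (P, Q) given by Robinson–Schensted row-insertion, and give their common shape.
P = [1, 4, 7] / [2, 6] / [3] / [5];  Q = [1, 2, 3] / [4, 5] / [6] / [7];  common shape = (3, 2, 1, 1)

Row-insert the values π_1, π_2, … into P one at a time, bumping the leftmost entry strictly greater than the inserted value down to the next row. The recording tableau Q records, in position (i, j), the step at which that cell was added to P.
  Insert 5 (step 1): P = [5];  Q = [1]
  Insert 6 (step 2): P = [5, 6];  Q = [1, 2]
  Insert 7 (step 3): P = [5, 6, 7];  Q = [1, 2, 3]
  Insert 3 (step 4): P = [3, 6, 7] / [5];  Q = [1, 2, 3] / [4]
  Insert 4 (step 5): P = [3, 4, 7] / [5, 6];  Q = [1, 2, 3] / [4, 5]
  Insert 2 (step 6): P = [2, 4, 7] / [3, 6] / [5];  Q = [1, 2, 3] / [4, 5] / [6]
  Insert 1 (step 7): P = [1, 4, 7] / [2, 6] / [3] / [5];  Q = [1, 2, 3] / [4, 5] / [6] / [7]
Final shape: (3, 2, 1, 1).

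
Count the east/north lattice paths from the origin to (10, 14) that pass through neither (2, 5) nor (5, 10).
Number of paths = 1220544

Inclusion–exclusion. Total paths: C(24, 10) = 1961256. Through P₁: C(7, 2)·C(17, 8) = 510510. Through P₂: C(15, 5)·C(9, 5) = 378378. Since P₁ is strictly southwest of P₂, a monotone path through both must visit P₁ then P₂; paths through both = C(7, 2)·C(8, 3)·C(9, 5) = 148176. Avoid both = 1961256 − 510510 − 378378 + 148176 = 1220544.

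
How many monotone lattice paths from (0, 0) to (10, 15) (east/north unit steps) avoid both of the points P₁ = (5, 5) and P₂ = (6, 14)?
Number of paths = 2330804

Inclusion–exclusion. Total paths: C(25, 10) = 3268760. Through P₁: C(10, 5)·C(15, 5) = 756756. Through P₂: C(20, 6)·C(5, 4) = 193800. Since P₁ is strictly southwest of P₂, a monotone path through both must visit P₁ then P₂; paths through both = C(10, 5)·C(10, 1)·C(5, 4) = 12600. Avoid both = 3268760 − 756756 − 193800 + 12600 = 2330804.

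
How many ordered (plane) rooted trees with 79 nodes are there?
C_78 = 73745243611532458459690151854647329239335600

These ordered rooted trees are counted by the Catalan number C_n = (1/(n + 1)) · C(2n, n). For n = 78: C_78 = (1/79) · C(156, 78) = 5825874245311064218315521996517139009907512400/79 = 73745243611532458459690151854647329239335600.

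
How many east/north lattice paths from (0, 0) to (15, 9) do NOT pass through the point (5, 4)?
Number of paths = 929126

Total paths from (0, 0) to (15, 9): C(24, 15) = 1307504. Paths through (5, 4): (paths (0, 0) → (5, 4)) × (paths (5, 4) → (15, 9)) = C(9, 5) · C(15, 10) = 126 · 3003 = 378378. Avoidance count = 1307504 − 378378 = 929126.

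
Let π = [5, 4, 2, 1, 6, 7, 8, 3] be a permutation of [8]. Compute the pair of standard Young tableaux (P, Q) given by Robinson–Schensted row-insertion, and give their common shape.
P = [1, 3, 7, 8] / [2, 6] / [4] / [5];  Q = [1, 5, 6, 7] / [2, 8] / [3] / [4];  common shape = (4, 2, 1, 1)

Row-insert the values π_1, π_2, … into P one at a time, bumping the leftmost entry strictly greater than the inserted value down to the next row. The recording tableau Q records, in position (i, j), the step at which that cell was added to P.
  Insert 5 (step 1): P = [5];  Q = [1]
  Insert 4 (step 2): P = [4] / [5];  Q = [1] / [2]
  Insert 2 (step 3): P = [2] / [4] / [5];  Q = [1] / [2] / [3]
  Insert 1 (step 4): P = [1] / [2] / [4] / [5];  Q = [1] / [2] / [3] / [4]
  Insert 6 (step 5): P = [1, 6] / [2] / [4] / [5];  Q = [1, 5] / [2] / [3] / [4]
  Insert 7 (step 6): P = [1, 6, 7] / [2] / [4] / [5];  Q = [1, 5, 6] / [2] / [3] / [4]
  Insert 8 (step 7): P = [1, 6, 7, 8] / [2] / [4] / [5];  Q = [1, 5, 6, 7] / [2] / [3] / [4]
  Insert 3 (step 8): P = [1, 3, 7, 8] / [2, 6] / [4] / [5];  Q = [1, 5, 6, 7] / [2, 8] / [3] / [4]
Final shape: (4, 2, 1, 1).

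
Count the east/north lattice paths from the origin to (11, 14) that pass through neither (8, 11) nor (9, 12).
Number of paths = 2089164

Inclusion–exclusion. Total paths: C(25, 11) = 4457400. Through P₁: C(19, 8)·C(6, 3) = 1511640. Through P₂: C(21, 9)·C(4, 2) = 1763580. Since P₁ is strictly southwest of P₂, a monotone path through both must visit P₁ then P₂; paths through both = C(19, 8)·C(2, 1)·C(4, 2) = 906984. Avoid both = 4457400 − 1511640 − 1763580 + 906984 = 2089164.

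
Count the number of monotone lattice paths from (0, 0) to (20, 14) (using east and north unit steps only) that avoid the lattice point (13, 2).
Number of paths = 1386684900

Total paths from (0, 0) to (20, 14): C(34, 20) = 1391975640. Paths through (13, 2): (paths (0, 0) → (13, 2)) × (paths (13, 2) → (20, 14)) = C(15, 13) · C(19, 7) = 105 · 50388 = 5290740. Avoidance count = 1391975640 − 5290740 = 1386684900.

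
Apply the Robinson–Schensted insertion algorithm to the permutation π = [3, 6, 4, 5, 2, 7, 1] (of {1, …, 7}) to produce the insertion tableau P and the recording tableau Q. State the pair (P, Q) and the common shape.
P = [1, 4, 5, 7] / [2] / [3] / [6];  Q = [1, 2, 4, 6] / [3] / [5] / [7];  common shape = (4, 1, 1, 1)

Row-insert the values π_1, π_2, … into P one at a time, bumping the leftmost entry strictly greater than the inserted value down to the next row. The recording tableau Q records, in position (i, j), the step at which that cell was added to P.
  Insert 3 (step 1): P = [3];  Q = [1]
  Insert 6 (step 2): P = [3, 6];  Q = [1, 2]
  Insert 4 (step 3): P = [3, 4] / [6];  Q = [1, 2] / [3]
  Insert 5 (step 4): P = [3, 4, 5] / [6];  Q = [1, 2, 4] / [3]
  Insert 2 (step 5): P = [2, 4, 5] / [3] / [6];  Q = [1, 2, 4] / [3] / [5]
  Insert 7 (step 6): P = [2, 4, 5, 7] / [3] / [6];  Q = [1, 2, 4, 6] / [3] / [5]
  Insert 1 (step 7): P = [1, 4, 5, 7] / [2] / [3] / [6];  Q = [1, 2, 4, 6] / [3] / [5] / [7]
Final shape: (4, 1, 1, 1).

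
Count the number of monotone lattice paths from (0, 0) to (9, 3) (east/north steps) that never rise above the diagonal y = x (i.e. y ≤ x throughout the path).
Number of paths = 154

By the reflection principle (André's argument), the number of monotone paths to (9, 3) with n ≤ m that never go above y = x is C(12, 9) − C(12, 10) = 220 − 66 = 154.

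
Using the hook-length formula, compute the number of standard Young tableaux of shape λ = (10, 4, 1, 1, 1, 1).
# SYT of shape (10, 4, 1, 1, 1, 1) = 714714

Hook-length formula: f^λ = n! / Π hook(c), product over all cells c of the Young diagram. For λ = (10, 4, 1, 1, 1, 1), n = 18 boxes. Hook lengths by row (left-to-right, top-to-bottom): [15, 10, 9, 8, 6, 5, 4, 3, 2, 1]; [8, 3, 2, 1]; [4]; [3]; [2]; [1]. Product of hooks = 8957952000. So f^λ = 18! / 8957952000 = 6402373705728000 / 8957952000 = 714714.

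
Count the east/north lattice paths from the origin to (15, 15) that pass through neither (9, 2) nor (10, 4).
Number of paths = 149973612

Inclusion–exclusion. Total paths: C(30, 15) = 155117520. Through P₁: C(11, 9)·C(19, 6) = 1492260. Through P₂: C(14, 10)·C(16, 5) = 4372368. Since P₁ is strictly southwest of P₂, a monotone path through both must visit P₁ then P₂; paths through both = C(11, 9)·C(3, 1)·C(16, 5) = 720720. Avoid both = 155117520 − 1492260 − 4372368 + 720720 = 149973612.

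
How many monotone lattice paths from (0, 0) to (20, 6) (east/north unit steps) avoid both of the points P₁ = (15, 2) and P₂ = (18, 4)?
Number of paths = 177364

Inclusion–exclusion. Total paths: C(26, 20) = 230230. Through P₁: C(17, 15)·C(9, 5) = 17136. Through P₂: C(22, 18)·C(4, 2) = 43890. Since P₁ is strictly southwest of P₂, a monotone path through both must visit P₁ then P₂; paths through both = C(17, 15)·C(5, 3)·C(4, 2) = 8160. Avoid both = 230230 − 17136 − 43890 + 8160 = 177364.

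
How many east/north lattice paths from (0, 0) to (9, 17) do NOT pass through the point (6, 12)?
Number of paths = 2084966

Total paths from (0, 0) to (9, 17): C(26, 9) = 3124550. Paths through (6, 12): (paths (0, 0) → (6, 12)) × (paths (6, 12) → (9, 17)) = C(18, 6) · C(8, 3) = 18564 · 56 = 1039584. Avoidance count = 3124550 − 1039584 = 2084966.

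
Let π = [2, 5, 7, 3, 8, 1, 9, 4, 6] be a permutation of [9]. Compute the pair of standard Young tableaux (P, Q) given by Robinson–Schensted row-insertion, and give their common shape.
P = [1, 3, 4, 6, 9] / [2, 7, 8] / [5];  Q = [1, 2, 3, 5, 7] / [4, 8, 9] / [6];  common shape = (5, 3, 1)

Row-insert the values π_1, π_2, … into P one at a time, bumping the leftmost entry strictly greater than the inserted value down to the next row. The recording tableau Q records, in position (i, j), the step at which that cell was added to P.
  Insert 2 (step 1): P = [2];  Q = [1]
  Insert 5 (step 2): P = [2, 5];  Q = [1, 2]
  Insert 7 (step 3): P = [2, 5, 7];  Q = [1, 2, 3]
  Insert 3 (step 4): P = [2, 3, 7] / [5];  Q = [1, 2, 3] / [4]
  Insert 8 (step 5): P = [2, 3, 7, 8] / [5];  Q = [1, 2, 3, 5] / [4]
  Insert 1 (step 6): P = [1, 3, 7, 8] / [2] / [5];  Q = [1, 2, 3, 5] / [4] / [6]
  Insert 9 (step 7): P = [1, 3, 7, 8, 9] / [2] / [5];  Q = [1, 2, 3, 5, 7] / [4] / [6]
  Insert 4 (step 8): P = [1, 3, 4, 8, 9] / [2, 7] / [5];  Q = [1, 2, 3, 5, 7] / [4, 8] / [6]
  Insert 6 (step 9): P = [1, 3, 4, 6, 9] / [2, 7, 8] / [5];  Q = [1, 2, 3, 5, 7] / [4, 8, 9] / [6]
Final shape: (5, 3, 1).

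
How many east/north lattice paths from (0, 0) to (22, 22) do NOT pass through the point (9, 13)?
Number of paths = 1856672307320

Total paths from (0, 0) to (22, 22): C(44, 22) = 2104098963720. Paths through (9, 13): (paths (0, 0) → (9, 13)) × (paths (9, 13) → (22, 22)) = C(22, 9) · C(22, 13) = 497420 · 497420 = 247426656400. Avoidance count = 2104098963720 − 247426656400 = 1856672307320.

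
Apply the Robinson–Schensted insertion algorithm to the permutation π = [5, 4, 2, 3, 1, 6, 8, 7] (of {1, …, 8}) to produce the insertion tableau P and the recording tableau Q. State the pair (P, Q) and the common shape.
P = [1, 3, 6, 7] / [2, 8] / [4] / [5];  Q = [1, 4, 6, 7] / [2, 8] / [3] / [5];  common shape = (4, 2, 1, 1)

Row-insert the values π_1, π_2, … into P one at a time, bumping the leftmost entry strictly greater than the inserted value down to the next row. The recording tableau Q records, in position (i, j), the step at which that cell was added to P.
  Insert 5 (step 1): P = [5];  Q = [1]
  Insert 4 (step 2): P = [4] / [5];  Q = [1] / [2]
  Insert 2 (step 3): P = [2] / [4] / [5];  Q = [1] / [2] / [3]
  Insert 3 (step 4): P = [2, 3] / [4] / [5];  Q = [1, 4] / [2] / [3]
  Insert 1 (step 5): P = [1, 3] / [2] / [4] / [5];  Q = [1, 4] / [2] / [3] / [5]
  Insert 6 (step 6): P = [1, 3, 6] / [2] / [4] / [5];  Q = [1, 4, 6] / [2] / [3] / [5]
  Insert 8 (step 7): P = [1, 3, 6, 8] / [2] / [4] / [5];  Q = [1, 4, 6, 7] / [2] / [3] / [5]
  Insert 7 (step 8): P = [1, 3, 6, 7] / [2, 8] / [4] / [5];  Q = [1, 4, 6, 7] / [2, 8] / [3] / [5]
Final shape: (4, 2, 1, 1).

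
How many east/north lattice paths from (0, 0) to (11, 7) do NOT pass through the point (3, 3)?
Number of paths = 21924

Total paths from (0, 0) to (11, 7): C(18, 11) = 31824. Paths through (3, 3): (paths (0, 0) → (3, 3)) × (paths (3, 3) → (11, 7)) = C(6, 3) · C(12, 8) = 20 · 495 = 9900. Avoidance count = 31824 − 9900 = 21924.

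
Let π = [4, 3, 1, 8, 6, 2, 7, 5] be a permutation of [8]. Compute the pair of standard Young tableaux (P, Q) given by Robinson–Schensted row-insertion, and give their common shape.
P = [1, 2, 5] / [3, 6, 7] / [4, 8];  Q = [1, 4, 7] / [2, 5, 8] / [3, 6];  common shape = (3, 3, 2)

Row-insert the values π_1, π_2, … into P one at a time, bumping the leftmost entry strictly greater than the inserted value down to the next row. The recording tableau Q records, in position (i, j), the step at which that cell was added to P.
  Insert 4 (step 1): P = [4];  Q = [1]
  Insert 3 (step 2): P = [3] / [4];  Q = [1] / [2]
  Insert 1 (step 3): P = [1] / [3] / [4];  Q = [1] / [2] / [3]
  Insert 8 (step 4): P = [1, 8] / [3] / [4];  Q = [1, 4] / [2] / [3]
  Insert 6 (step 5): P = [1, 6] / [3, 8] / [4];  Q = [1, 4] / [2, 5] / [3]
  Insert 2 (step 6): P = [1, 2] / [3, 6] / [4, 8];  Q = [1, 4] / [2, 5] / [3, 6]
  Insert 7 (step 7): P = [1, 2, 7] / [3, 6] / [4, 8];  Q = [1, 4, 7] / [2, 5] / [3, 6]
  Insert 5 (step 8): P = [1, 2, 5] / [3, 6, 7] / [4, 8];  Q = [1, 4, 7] / [2, 5, 8] / [3, 6]
Final shape: (3, 3, 2).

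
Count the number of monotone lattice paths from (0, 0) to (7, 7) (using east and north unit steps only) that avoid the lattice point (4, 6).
Number of paths = 2592

Total paths from (0, 0) to (7, 7): C(14, 7) = 3432. Paths through (4, 6): (paths (0, 0) → (4, 6)) × (paths (4, 6) → (7, 7)) = C(10, 4) · C(4, 3) = 210 · 4 = 840. Avoidance count = 3432 − 840 = 2592.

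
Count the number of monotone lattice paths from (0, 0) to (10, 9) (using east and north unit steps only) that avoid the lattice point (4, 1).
Number of paths = 77363

Total paths from (0, 0) to (10, 9): C(19, 10) = 92378. Paths through (4, 1): (paths (0, 0) → (4, 1)) × (paths (4, 1) → (10, 9)) = C(5, 4) · C(14, 6) = 5 · 3003 = 15015. Avoidance count = 92378 − 15015 = 77363.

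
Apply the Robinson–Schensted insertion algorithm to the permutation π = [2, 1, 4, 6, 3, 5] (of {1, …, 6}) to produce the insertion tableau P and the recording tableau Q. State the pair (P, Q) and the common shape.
P = [1, 3, 5] / [2, 4, 6];  Q = [1, 3, 4] / [2, 5, 6];  common shape = (3, 3)

Row-insert the values π_1, π_2, … into P one at a time, bumping the leftmost entry strictly greater than the inserted value down to the next row. The recording tableau Q records, in position (i, j), the step at which that cell was added to P.
  Insert 2 (step 1): P = [2];  Q = [1]
  Insert 1 (step 2): P = [1] / [2];  Q = [1] / [2]
  Insert 4 (step 3): P = [1, 4] / [2];  Q = [1, 3] / [2]
  Insert 6 (step 4): P = [1, 4, 6] / [2];  Q = [1, 3, 4] / [2]
  Insert 3 (step 5): P = [1, 3, 6] / [2, 4];  Q = [1, 3, 4] / [2, 5]
  Insert 5 (step 6): P = [1, 3, 5] / [2, 4, 6];  Q = [1, 3, 4] / [2, 5, 6]
Final shape: (3, 3).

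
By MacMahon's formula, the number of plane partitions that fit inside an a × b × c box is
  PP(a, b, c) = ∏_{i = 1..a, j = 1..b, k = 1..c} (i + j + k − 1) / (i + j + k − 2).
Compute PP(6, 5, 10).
PP(6, 5, 10) = 559611782036736

Evaluate the triple product over i = 1..6, j = 1..5, k = 1..10. The factors are (2/1) · (3/2) · (4/3) · (5/4) · (6/5) · (7/6) · (8/7) · (9/8) · … (300 factors total). The numerators and denominators telescope so the product is an integer; carrying out the multiplication exactly gives PP(6, 5, 10) = 559611782036736.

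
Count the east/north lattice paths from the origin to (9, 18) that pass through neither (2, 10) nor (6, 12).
Number of paths = 2785899

Inclusion–exclusion. Total paths: C(27, 9) = 4686825. Through P₁: C(12, 2)·C(15, 7) = 424710. Through P₂: C(18, 6)·C(9, 3) = 1559376. Since P₁ is strictly southwest of P₂, a monotone path through both must visit P₁ then P₂; paths through both = C(12, 2)·C(6, 4)·C(9, 3) = 83160. Avoid both = 4686825 − 424710 − 1559376 + 83160 = 2785899.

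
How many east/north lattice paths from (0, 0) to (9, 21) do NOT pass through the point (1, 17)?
Number of paths = 14298240

Total paths from (0, 0) to (9, 21): C(30, 9) = 14307150. Paths through (1, 17): (paths (0, 0) → (1, 17)) × (paths (1, 17) → (9, 21)) = C(18, 1) · C(12, 8) = 18 · 495 = 8910. Avoidance count = 14307150 − 8910 = 14298240.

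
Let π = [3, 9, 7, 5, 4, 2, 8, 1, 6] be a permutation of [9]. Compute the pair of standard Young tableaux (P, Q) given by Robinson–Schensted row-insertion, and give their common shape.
P = [1, 4, 6] / [2, 8] / [3] / [5] / [7] / [9];  Q = [1, 2, 7] / [3, 9] / [4] / [5] / [6] / [8];  common shape = (3, 2, 1, 1, 1, 1)

Row-insert the values π_1, π_2, … into P one at a time, bumping the leftmost entry strictly greater than the inserted value down to the next row. The recording tableau Q records, in position (i, j), the step at which that cell was added to P.
  Insert 3 (step 1): P = [3];  Q = [1]
  Insert 9 (step 2): P = [3, 9];  Q = [1, 2]
  Insert 7 (step 3): P = [3, 7] / [9];  Q = [1, 2] / [3]
  Insert 5 (step 4): P = [3, 5] / [7] / [9];  Q = [1, 2] / [3] / [4]
  Insert 4 (step 5): P = [3, 4] / [5] / [7] / [9];  Q = [1, 2] / [3] / [4] / [5]
  Insert 2 (step 6): P = [2, 4] / [3] / [5] / [7] / [9];  Q = [1, 2] / [3] / [4] / [5] / [6]
  Insert 8 (step 7): P = [2, 4, 8] / [3] / [5] / [7] / [9];  Q = [1, 2, 7] / [3] / [4] / [5] / [6]
  Insert 1 (step 8): P = [1, 4, 8] / [2] / [3] / [5] / [7] / [9];  Q = [1, 2, 7] / [3] / [4] / [5] / [6] / [8]
  Insert 6 (step 9): P = [1, 4, 6] / [2, 8] / [3] / [5] / [7] / [9];  Q = [1, 2, 7] / [3, 9] / [4] / [5] / [6] / [8]
Final shape: (3, 2, 1, 1, 1, 1).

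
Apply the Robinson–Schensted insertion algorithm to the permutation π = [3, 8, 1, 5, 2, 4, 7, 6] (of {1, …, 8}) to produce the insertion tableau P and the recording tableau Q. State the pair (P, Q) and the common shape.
P = [1, 2, 4, 6] / [3, 5, 7] / [8];  Q = [1, 2, 6, 7] / [3, 4, 8] / [5];  common shape = (4, 3, 1)

Row-insert the values π_1, π_2, … into P one at a time, bumping the leftmost entry strictly greater than the inserted value down to the next row. The recording tableau Q records, in position (i, j), the step at which that cell was added to P.
  Insert 3 (step 1): P = [3];  Q = [1]
  Insert 8 (step 2): P = [3, 8];  Q = [1, 2]
  Insert 1 (step 3): P = [1, 8] / [3];  Q = [1, 2] / [3]
  Insert 5 (step 4): P = [1, 5] / [3, 8];  Q = [1, 2] / [3, 4]
  Insert 2 (step 5): P = [1, 2] / [3, 5] / [8];  Q = [1, 2] / [3, 4] / [5]
  Insert 4 (step 6): P = [1, 2, 4] / [3, 5] / [8];  Q = [1, 2, 6] / [3, 4] / [5]
  Insert 7 (step 7): P = [1, 2, 4, 7] / [3, 5] / [8];  Q = [1, 2, 6, 7] / [3, 4] / [5]
  Insert 6 (step 8): P = [1, 2, 4, 6] / [3, 5, 7] / [8];  Q = [1, 2, 6, 7] / [3, 4, 8] / [5]
Final shape: (4, 3, 1).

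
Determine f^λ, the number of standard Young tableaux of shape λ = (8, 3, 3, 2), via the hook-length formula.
# SYT of shape (8, 3, 3, 2) = 206388

Hook-length formula: f^λ = n! / Π hook(c), product over all cells c of the Young diagram. For λ = (8, 3, 3, 2), n = 16 boxes. Hook lengths by row (left-to-right, top-to-bottom): [11, 10, 8, 5, 4, 3, 2, 1]; [5, 4, 2]; [4, 3, 1]; [2, 1]. Product of hooks = 101376000. So f^λ = 16! / 101376000 = 20922789888000 / 101376000 = 206388.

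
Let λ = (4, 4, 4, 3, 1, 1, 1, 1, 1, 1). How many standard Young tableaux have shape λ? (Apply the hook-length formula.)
# SYT of shape (4, 4, 4, 3, 1, 1, 1, 1, 1, 1) = 53178720

Hook-length formula: f^λ = n! / Π hook(c), product over all cells c of the Young diagram. For λ = (4, 4, 4, 3, 1, 1, 1, 1, 1, 1), n = 21 boxes. Hook lengths by row (left-to-right, top-to-bottom): [13, 6, 5, 3]; [12, 5, 4, 2]; [11, 4, 3, 1]; [9, 2, 1]; [6]; [5]; [4]; [3]; [2]; [1]. Product of hooks = 960740352000. So f^λ = 21! / 960740352000 = 51090942171709440000 / 960740352000 = 53178720.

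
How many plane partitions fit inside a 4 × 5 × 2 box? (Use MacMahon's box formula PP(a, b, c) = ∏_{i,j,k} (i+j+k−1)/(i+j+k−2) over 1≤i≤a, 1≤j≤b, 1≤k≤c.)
PP(4, 5, 2) = 5292

Evaluate the triple product over i = 1..4, j = 1..5, k = 1..2. The factors are (2/1) · (3/2) · (3/2) · (4/3) · (4/3) · (5/4) · (5/4) · (6/5) · … (40 factors total). The numerators and denominators telescope so the product is an integer; carrying out the multiplication exactly gives PP(4, 5, 2) = 5292.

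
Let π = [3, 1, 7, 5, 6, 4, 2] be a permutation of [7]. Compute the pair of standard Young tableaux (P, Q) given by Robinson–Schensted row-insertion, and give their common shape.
P = [1, 2, 6] / [3, 4] / [5] / [7];  Q = [1, 3, 5] / [2, 4] / [6] / [7];  common shape = (3, 2, 1, 1)

Row-insert the values π_1, π_2, … into P one at a time, bumping the leftmost entry strictly greater than the inserted value down to the next row. The recording tableau Q records, in position (i, j), the step at which that cell was added to P.
  Insert 3 (step 1): P = [3];  Q = [1]
  Insert 1 (step 2): P = [1] / [3];  Q = [1] / [2]
  Insert 7 (step 3): P = [1, 7] / [3];  Q = [1, 3] / [2]
  Insert 5 (step 4): P = [1, 5] / [3, 7];  Q = [1, 3] / [2, 4]
  Insert 6 (step 5): P = [1, 5, 6] / [3, 7];  Q = [1, 3, 5] / [2, 4]
  Insert 4 (step 6): P = [1, 4, 6] / [3, 5] / [7];  Q = [1, 3, 5] / [2, 4] / [6]
  Insert 2 (step 7): P = [1, 2, 6] / [3, 4] / [5] / [7];  Q = [1, 3, 5] / [2, 4] / [6] / [7]
Final shape: (3, 2, 1, 1).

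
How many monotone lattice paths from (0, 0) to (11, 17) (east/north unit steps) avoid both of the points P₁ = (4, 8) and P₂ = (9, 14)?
Number of paths = 9926380

Inclusion–exclusion. Total paths: C(28, 11) = 21474180. Through P₁: C(12, 4)·C(16, 7) = 5662800. Through P₂: C(23, 9)·C(5, 2) = 8171900. Since P₁ is strictly southwest of P₂, a monotone path through both must visit P₁ then P₂; paths through both = C(12, 4)·C(11, 5)·C(5, 2) = 2286900. Avoid both = 21474180 − 5662800 − 8171900 + 2286900 = 9926380.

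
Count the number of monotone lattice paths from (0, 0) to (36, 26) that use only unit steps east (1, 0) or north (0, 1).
Number of paths = 209769429934732479

A monotone lattice path from (0, 0) to (36, 26) consists of 36 east steps and 26 north steps in some order, so it is determined by which 36 of the 62 steps are east. The count is C(62, 36) = 209769429934732479.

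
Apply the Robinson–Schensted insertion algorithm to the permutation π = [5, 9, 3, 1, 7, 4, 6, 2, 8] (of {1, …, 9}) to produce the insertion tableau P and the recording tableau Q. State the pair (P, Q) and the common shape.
P = [1, 2, 6, 8] / [3, 4] / [5, 7] / [9];  Q = [1, 2, 7, 9] / [3, 5] / [4, 6] / [8];  common shape = (4, 2, 2, 1)

Row-insert the values π_1, π_2, … into P one at a time, bumping the leftmost entry strictly greater than the inserted value down to the next row. The recording tableau Q records, in position (i, j), the step at which that cell was added to P.
  Insert 5 (step 1): P = [5];  Q = [1]
  Insert 9 (step 2): P = [5, 9];  Q = [1, 2]
  Insert 3 (step 3): P = [3, 9] / [5];  Q = [1, 2] / [3]
  Insert 1 (step 4): P = [1, 9] / [3] / [5];  Q = [1, 2] / [3] / [4]
  Insert 7 (step 5): P = [1, 7] / [3, 9] / [5];  Q = [1, 2] / [3, 5] / [4]
  Insert 4 (step 6): P = [1, 4] / [3, 7] / [5, 9];  Q = [1, 2] / [3, 5] / [4, 6]
  Insert 6 (step 7): P = [1, 4, 6] / [3, 7] / [5, 9];  Q = [1, 2, 7] / [3, 5] / [4, 6]
  Insert 2 (step 8): P = [1, 2, 6] / [3, 4] / [5, 7] / [9];  Q = [1, 2, 7] / [3, 5] / [4, 6] / [8]
  Insert 8 (step 9): P = [1, 2, 6, 8] / [3, 4] / [5, 7] / [9];  Q = [1, 2, 7, 9] / [3, 5] / [4, 6] / [8]
Final shape: (4, 2, 2, 1).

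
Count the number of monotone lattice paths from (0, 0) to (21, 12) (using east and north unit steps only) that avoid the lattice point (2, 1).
Number of paths = 190935420

Total paths from (0, 0) to (21, 12): C(33, 21) = 354817320. Paths through (2, 1): (paths (0, 0) → (2, 1)) × (paths (2, 1) → (21, 12)) = C(3, 2) · C(30, 19) = 3 · 54627300 = 163881900. Avoidance count = 354817320 − 163881900 = 190935420.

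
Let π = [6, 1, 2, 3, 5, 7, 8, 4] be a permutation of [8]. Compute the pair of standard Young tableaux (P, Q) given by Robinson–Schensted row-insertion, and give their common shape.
P = [1, 2, 3, 4, 7, 8] / [5] / [6];  Q = [1, 3, 4, 5, 6, 7] / [2] / [8];  common shape = (6, 1, 1)

Row-insert the values π_1, π_2, … into P one at a time, bumping the leftmost entry strictly greater than the inserted value down to the next row. The recording tableau Q records, in position (i, j), the step at which that cell was added to P.
  Insert 6 (step 1): P = [6];  Q = [1]
  Insert 1 (step 2): P = [1] / [6];  Q = [1] / [2]
  Insert 2 (step 3): P = [1, 2] / [6];  Q = [1, 3] / [2]
  Insert 3 (step 4): P = [1, 2, 3] / [6];  Q = [1, 3, 4] / [2]
  Insert 5 (step 5): P = [1, 2, 3, 5] / [6];  Q = [1, 3, 4, 5] / [2]
  Insert 7 (step 6): P = [1, 2, 3, 5, 7] / [6];  Q = [1, 3, 4, 5, 6] / [2]
  Insert 8 (step 7): P = [1, 2, 3, 5, 7, 8] / [6];  Q = [1, 3, 4, 5, 6, 7] / [2]
  Insert 4 (step 8): P = [1, 2, 3, 4, 7, 8] / [5] / [6];  Q = [1, 3, 4, 5, 6, 7] / [2] / [8]
Final shape: (6, 1, 1).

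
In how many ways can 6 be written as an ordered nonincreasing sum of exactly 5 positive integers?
p(6, 5 parts) = 1

Partitions of n into exactly k parts ↔ partitions of n − k into at most k parts (subtract 1 from each part). For n = 6, k = 5, the partitions are: 2+1+1+1+1. Count = 1.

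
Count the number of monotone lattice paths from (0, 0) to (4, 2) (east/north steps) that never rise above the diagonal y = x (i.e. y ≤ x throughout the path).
Number of paths = 9

By the reflection principle (André's argument), the number of monotone paths to (4, 2) with n ≤ m that never go above y = x is C(6, 4) − C(6, 5) = 15 − 6 = 9.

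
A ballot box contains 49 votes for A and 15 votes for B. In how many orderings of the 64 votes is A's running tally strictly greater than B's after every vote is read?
Strict-lead orderings = 84744468677070

Total orderings of the 64 votes with 49 for A: C(64, 49) = 159518999862720. By the Bertrand ballot formula (Cycle Lemma / reflection principle), the number of orderings in which A is strictly ahead of B throughout is (p − q)/(p + q) · C(p + q, p) = (49 − 15)/(49 + 15) · 159518999862720 = 84744468677070.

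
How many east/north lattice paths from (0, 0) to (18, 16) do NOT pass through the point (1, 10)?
Number of paths = 2202851013

Total paths from (0, 0) to (18, 16): C(34, 18) = 2203961430. Paths through (1, 10): (paths (0, 0) → (1, 10)) × (paths (1, 10) → (18, 16)) = C(11, 1) · C(23, 17) = 11 · 100947 = 1110417. Avoidance count = 2203961430 − 1110417 = 2202851013.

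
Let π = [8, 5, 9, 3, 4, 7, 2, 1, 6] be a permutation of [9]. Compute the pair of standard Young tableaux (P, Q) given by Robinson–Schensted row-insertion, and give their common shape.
P = [1, 4, 6] / [2, 7] / [3, 9] / [5] / [8];  Q = [1, 3, 6] / [2, 5] / [4, 9] / [7] / [8];  common shape = (3, 2, 2, 1, 1)

Row-insert the values π_1, π_2, … into P one at a time, bumping the leftmost entry strictly greater than the inserted value down to the next row. The recording tableau Q records, in position (i, j), the step at which that cell was added to P.
  Insert 8 (step 1): P = [8];  Q = [1]
  Insert 5 (step 2): P = [5] / [8];  Q = [1] / [2]
  Insert 9 (step 3): P = [5, 9] / [8];  Q = [1, 3] / [2]
  Insert 3 (step 4): P = [3, 9] / [5] / [8];  Q = [1, 3] / [2] / [4]
  Insert 4 (step 5): P = [3, 4] / [5, 9] / [8];  Q = [1, 3] / [2, 5] / [4]
  Insert 7 (step 6): P = [3, 4, 7] / [5, 9] / [8];  Q = [1, 3, 6] / [2, 5] / [4]
  Insert 2 (step 7): P = [2, 4, 7] / [3, 9] / [5] / [8];  Q = [1, 3, 6] / [2, 5] / [4] / [7]
  Insert 1 (step 8): P = [1, 4, 7] / [2, 9] / [3] / [5] / [8];  Q = [1, 3, 6] / [2, 5] / [4] / [7] / [8]
  Insert 6 (step 9): P = [1, 4, 6] / [2, 7] / [3, 9] / [5] / [8];  Q = [1, 3, 6] / [2, 5] / [4, 9] / [7] / [8]
Final shape: (3, 2, 2, 1, 1).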